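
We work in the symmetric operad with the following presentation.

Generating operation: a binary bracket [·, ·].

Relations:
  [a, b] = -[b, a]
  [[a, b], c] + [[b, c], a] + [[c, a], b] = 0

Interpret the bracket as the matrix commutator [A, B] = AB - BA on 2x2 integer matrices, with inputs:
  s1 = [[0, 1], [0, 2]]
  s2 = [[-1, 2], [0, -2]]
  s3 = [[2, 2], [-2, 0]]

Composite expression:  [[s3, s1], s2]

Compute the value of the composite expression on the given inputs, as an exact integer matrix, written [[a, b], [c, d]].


[[-8, 2], [4, 8]]

[s3, s1] = [[2, 6], [4, -2]]
[[s3, s1], s2] = [[-8, 2], [4, 8]]


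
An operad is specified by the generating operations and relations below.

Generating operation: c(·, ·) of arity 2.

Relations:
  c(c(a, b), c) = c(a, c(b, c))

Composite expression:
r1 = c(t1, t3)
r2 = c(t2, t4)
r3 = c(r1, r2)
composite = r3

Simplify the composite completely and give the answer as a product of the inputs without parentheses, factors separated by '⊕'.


t1 ⊕ t3 ⊕ t2 ⊕ t4


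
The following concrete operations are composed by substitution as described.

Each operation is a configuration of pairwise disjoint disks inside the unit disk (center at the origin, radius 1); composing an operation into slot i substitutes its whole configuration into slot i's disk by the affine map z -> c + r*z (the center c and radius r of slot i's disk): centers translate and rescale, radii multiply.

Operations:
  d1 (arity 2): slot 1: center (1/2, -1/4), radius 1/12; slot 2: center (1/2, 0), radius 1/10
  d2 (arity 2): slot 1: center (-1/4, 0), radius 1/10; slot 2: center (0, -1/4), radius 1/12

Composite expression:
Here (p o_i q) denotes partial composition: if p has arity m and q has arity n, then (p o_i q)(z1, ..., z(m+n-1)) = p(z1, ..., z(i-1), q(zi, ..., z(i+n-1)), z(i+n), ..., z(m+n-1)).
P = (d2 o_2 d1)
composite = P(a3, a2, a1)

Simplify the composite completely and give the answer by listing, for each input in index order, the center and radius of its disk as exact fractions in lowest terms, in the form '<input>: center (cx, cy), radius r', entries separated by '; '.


a1: center (1/24, -1/4), radius 1/120; a2: center (1/24, -13/48), radius 1/144; a3: center (-1/4, 0), radius 1/10


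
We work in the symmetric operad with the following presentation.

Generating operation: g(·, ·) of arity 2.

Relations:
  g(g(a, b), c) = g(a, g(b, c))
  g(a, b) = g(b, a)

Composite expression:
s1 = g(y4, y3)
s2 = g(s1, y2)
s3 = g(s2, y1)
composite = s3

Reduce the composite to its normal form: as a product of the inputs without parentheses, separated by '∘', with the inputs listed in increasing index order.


y1 ∘ y2 ∘ y3 ∘ y4

With g associative and commutative, the y-input set is all that matters.
g(y4, y3) reduces to y4 ∘ y3
g(g(y4, y3), y2) reduces to y4 ∘ y3 ∘ y2
g(g(g(y4, y3), y2), y1) reduces to y4 ∘ y3 ∘ y2 ∘ y1
sorting the factors by input index: y1 ∘ y2 ∘ y3 ∘ y4


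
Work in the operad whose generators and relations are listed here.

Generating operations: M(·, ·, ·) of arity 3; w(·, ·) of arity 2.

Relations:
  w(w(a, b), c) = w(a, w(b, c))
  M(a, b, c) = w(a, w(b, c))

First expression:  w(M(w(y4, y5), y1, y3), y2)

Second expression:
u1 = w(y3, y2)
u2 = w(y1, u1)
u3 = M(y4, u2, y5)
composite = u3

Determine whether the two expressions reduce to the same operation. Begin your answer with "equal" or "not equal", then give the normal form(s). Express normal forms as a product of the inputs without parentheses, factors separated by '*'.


not equal; the first gives y4 * y5 * y1 * y3 * y2 and the second y4 * y1 * y3 * y2 * y5

The first composite normalizes to y4 * y5 * y1 * y3 * y2
The second composite normalizes to y4 * y1 * y3 * y2 * y5
They disagree, so not equal.


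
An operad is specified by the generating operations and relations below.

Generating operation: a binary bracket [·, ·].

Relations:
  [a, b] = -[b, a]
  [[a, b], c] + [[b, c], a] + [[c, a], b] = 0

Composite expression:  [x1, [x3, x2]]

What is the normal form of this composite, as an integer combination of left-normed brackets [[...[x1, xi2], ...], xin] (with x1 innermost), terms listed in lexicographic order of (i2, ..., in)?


-[[x1, x2], x3] + [[x1, x3], x2]

Expand each bracket as ab - ba; the x1-initial words give the coefficients.
Composite bracket: [x1, [x3, x2]]
Full expansion: 4 signed words from ab - ba (2^2 = 4).
Keep just the words that open with x1:
  x1x2x3 (sign -1) contributes -[[x1, x2], x3]
  x1x3x2 (sign +1) contributes +[[x1, x3], x2]


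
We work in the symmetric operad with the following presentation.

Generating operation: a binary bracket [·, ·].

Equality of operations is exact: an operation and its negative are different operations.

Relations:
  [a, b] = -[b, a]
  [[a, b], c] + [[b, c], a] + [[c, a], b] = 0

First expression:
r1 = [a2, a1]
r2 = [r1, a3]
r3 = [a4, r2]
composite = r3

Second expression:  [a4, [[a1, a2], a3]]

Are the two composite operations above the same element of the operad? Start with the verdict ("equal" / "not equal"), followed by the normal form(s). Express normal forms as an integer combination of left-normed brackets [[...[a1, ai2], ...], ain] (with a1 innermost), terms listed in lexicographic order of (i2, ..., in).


not equal; first: [[[a1, a2], a3], a4]; second: -[[[a1, a2], a3], a4]

Normal form of the first expression: [[[a1, a2], a3], a4]
Normal form of the second expression: -[[[a1, a2], a3], a4]
They disagree, so not equal.


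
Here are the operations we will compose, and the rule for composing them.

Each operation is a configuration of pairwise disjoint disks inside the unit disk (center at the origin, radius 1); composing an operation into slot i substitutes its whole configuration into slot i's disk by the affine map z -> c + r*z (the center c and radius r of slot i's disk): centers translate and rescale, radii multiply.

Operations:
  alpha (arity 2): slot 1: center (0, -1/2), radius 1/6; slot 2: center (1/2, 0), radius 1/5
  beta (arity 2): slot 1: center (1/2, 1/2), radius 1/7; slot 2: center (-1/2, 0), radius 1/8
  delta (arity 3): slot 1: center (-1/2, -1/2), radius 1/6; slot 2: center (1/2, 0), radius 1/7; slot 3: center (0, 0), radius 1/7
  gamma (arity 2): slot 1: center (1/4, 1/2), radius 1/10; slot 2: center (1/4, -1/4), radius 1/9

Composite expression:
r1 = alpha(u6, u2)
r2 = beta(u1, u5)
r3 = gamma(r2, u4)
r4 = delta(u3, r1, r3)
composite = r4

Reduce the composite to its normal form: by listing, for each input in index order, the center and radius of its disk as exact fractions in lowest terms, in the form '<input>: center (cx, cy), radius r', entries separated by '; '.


Affine substitution under delta: radii multiply and u-centers shift.
for u3, the 1-step affine chain lands on center (-1/2, -1/2), radius 1/6
for u6, the 2-step affine chain lands on center (1/2, -1/14), radius 1/42
for u2, the 2-step affine chain lands on center (4/7, 0), radius 1/35
for u1, the 3-step affine chain lands on center (3/70, 11/140), radius 1/490
for u5, the 3-step affine chain lands on center (1/35, 1/14), radius 1/560
for u4, the 2-step affine chain lands on center (1/28, -1/28), radius 1/63

u1: center (3/70, 11/140), radius 1/490; u2: center (4/7, 0), radius 1/35; u3: center (-1/2, -1/2), radius 1/6; u4: center (1/28, -1/28), radius 1/63; u5: center (1/35, 1/14), radius 1/560; u6: center (1/2, -1/14), radius 1/42


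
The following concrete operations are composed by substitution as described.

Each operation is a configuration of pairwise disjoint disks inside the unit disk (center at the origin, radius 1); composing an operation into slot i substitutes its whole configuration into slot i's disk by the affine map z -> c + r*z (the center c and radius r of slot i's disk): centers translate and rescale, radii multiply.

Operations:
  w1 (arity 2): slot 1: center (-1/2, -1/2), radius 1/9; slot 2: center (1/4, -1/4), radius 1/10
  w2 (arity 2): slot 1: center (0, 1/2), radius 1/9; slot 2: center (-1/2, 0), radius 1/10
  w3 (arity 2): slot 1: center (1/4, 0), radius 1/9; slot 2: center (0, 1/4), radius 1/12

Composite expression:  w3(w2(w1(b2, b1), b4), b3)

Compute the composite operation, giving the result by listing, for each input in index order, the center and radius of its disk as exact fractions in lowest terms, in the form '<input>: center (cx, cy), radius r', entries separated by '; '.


b1: center (41/162, 17/324), radius 1/810; b2: center (79/324, 4/81), radius 1/729; b3: center (0, 1/4), radius 1/12; b4: center (7/36, 0), radius 1/90


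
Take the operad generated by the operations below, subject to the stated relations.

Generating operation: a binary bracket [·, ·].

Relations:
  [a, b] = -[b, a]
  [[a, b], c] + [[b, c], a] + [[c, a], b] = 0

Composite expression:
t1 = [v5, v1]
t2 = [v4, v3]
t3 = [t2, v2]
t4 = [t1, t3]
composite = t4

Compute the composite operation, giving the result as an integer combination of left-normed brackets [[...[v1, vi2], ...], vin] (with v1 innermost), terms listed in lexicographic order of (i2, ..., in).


-[[[[v1, v5], v2], v3], v4] + [[[[v1, v5], v2], v4], v3] + [[[[v1, v5], v3], v4], v2] - [[[[v1, v5], v4], v3], v2]


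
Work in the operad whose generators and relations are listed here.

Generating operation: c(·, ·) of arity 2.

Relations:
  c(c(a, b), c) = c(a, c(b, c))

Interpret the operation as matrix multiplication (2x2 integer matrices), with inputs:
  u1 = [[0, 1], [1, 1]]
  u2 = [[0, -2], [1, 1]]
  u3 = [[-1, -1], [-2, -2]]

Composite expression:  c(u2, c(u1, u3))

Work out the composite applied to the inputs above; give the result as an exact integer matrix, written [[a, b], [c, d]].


c(u1, u3) = [[-2, -2], [-3, -3]]
c(u2, c(u1, u3)) = [[6, 6], [-5, -5]]

[[6, 6], [-5, -5]]


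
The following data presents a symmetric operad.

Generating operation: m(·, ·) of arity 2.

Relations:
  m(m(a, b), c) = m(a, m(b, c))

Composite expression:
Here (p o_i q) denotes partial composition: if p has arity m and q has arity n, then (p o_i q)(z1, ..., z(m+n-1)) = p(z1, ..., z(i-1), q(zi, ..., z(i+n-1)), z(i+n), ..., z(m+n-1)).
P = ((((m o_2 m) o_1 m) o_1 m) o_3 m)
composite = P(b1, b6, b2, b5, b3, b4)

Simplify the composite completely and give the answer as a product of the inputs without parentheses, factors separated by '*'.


b1 * b6 * b2 * b5 * b3 * b4

Every regrouping of m is equal, so read the b-inputs in written order.
m(b1, b6) reduces to b1 * b6
m(b2, b5) reduces to b2 * b5
m(m(b1, b6), m(b2, b5)) reduces to b1 * b6 * b2 * b5
m(b3, b4) reduces to b3 * b4
m(m(m(b1, b6), m(b2, b5)), m(b3, b4)) reduces to b1 * b6 * b2 * b5 * b3 * b4


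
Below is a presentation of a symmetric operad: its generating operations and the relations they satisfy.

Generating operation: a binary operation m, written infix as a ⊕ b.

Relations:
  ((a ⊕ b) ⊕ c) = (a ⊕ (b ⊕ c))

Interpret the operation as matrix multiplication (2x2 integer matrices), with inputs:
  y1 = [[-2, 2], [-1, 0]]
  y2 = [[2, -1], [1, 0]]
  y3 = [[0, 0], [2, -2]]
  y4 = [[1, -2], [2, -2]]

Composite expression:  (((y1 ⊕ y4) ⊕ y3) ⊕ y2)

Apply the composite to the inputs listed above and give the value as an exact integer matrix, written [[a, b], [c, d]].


[[0, 0], [4, -4]]


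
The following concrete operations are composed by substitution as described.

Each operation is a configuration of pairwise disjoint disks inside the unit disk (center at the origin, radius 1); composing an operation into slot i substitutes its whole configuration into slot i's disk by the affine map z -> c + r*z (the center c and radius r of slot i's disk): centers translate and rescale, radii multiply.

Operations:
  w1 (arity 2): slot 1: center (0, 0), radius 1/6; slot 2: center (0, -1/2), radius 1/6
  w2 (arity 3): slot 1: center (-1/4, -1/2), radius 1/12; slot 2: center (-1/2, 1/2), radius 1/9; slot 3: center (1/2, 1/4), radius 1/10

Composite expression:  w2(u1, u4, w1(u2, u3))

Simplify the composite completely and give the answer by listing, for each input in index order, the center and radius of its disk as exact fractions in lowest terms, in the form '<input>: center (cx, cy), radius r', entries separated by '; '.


u1: center (-1/4, -1/2), radius 1/12; u2: center (1/2, 1/4), radius 1/60; u3: center (1/2, 1/5), radius 1/60; u4: center (-1/2, 1/2), radius 1/9

Follow each u-input down from w2: c' goes to c + r*c', radius to r*r'.
for u1, the 1-step affine chain lands on center (-1/4, -1/2), radius 1/12
for u4, the 1-step affine chain lands on center (-1/2, 1/2), radius 1/9
for u2, the 2-step affine chain lands on center (1/2, 1/4), radius 1/60
for u3, the 2-step affine chain lands on center (1/2, 1/5), radius 1/60


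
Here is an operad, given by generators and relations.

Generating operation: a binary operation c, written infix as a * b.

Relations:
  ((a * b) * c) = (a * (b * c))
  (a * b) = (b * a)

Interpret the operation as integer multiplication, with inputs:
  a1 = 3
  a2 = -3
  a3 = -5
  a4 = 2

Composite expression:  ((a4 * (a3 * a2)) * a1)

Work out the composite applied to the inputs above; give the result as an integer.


90


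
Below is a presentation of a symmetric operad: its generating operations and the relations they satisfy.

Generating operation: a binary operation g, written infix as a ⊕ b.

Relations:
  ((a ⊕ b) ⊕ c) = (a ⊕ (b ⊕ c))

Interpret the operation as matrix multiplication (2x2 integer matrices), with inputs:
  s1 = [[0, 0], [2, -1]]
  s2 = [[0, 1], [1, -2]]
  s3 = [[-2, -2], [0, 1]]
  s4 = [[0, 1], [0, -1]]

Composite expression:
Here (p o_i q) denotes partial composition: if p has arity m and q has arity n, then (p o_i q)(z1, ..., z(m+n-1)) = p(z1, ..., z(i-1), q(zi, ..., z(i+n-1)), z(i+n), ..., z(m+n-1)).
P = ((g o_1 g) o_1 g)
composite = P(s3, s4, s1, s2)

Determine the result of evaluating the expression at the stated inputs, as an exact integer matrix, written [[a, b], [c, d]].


[[0, 0], [1, -4]]

(s3 ⊕ s4) = [[0, 0], [0, -1]]
((s3 ⊕ s4) ⊕ s1) = [[0, 0], [-2, 1]]
(((s3 ⊕ s4) ⊕ s1) ⊕ s2) = [[0, 0], [1, -4]]


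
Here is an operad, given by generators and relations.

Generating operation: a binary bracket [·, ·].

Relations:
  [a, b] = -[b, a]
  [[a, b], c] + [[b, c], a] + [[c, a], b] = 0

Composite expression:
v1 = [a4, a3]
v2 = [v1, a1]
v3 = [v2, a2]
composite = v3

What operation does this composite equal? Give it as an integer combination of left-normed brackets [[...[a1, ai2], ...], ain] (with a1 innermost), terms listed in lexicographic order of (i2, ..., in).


[[[a1, a3], a4], a2] - [[[a1, a4], a3], a2]


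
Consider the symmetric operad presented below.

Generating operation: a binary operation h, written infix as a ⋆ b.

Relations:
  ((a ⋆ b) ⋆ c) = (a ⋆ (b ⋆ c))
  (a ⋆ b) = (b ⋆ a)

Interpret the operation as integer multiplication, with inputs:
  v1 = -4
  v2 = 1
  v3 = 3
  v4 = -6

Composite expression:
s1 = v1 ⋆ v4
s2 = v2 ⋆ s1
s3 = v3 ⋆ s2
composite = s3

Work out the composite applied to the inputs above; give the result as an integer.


72

(v1 ⋆ v4) = 24
(v2 ⋆ (v1 ⋆ v4)) = 24
(v3 ⋆ (v2 ⋆ (v1 ⋆ v4))) = 72


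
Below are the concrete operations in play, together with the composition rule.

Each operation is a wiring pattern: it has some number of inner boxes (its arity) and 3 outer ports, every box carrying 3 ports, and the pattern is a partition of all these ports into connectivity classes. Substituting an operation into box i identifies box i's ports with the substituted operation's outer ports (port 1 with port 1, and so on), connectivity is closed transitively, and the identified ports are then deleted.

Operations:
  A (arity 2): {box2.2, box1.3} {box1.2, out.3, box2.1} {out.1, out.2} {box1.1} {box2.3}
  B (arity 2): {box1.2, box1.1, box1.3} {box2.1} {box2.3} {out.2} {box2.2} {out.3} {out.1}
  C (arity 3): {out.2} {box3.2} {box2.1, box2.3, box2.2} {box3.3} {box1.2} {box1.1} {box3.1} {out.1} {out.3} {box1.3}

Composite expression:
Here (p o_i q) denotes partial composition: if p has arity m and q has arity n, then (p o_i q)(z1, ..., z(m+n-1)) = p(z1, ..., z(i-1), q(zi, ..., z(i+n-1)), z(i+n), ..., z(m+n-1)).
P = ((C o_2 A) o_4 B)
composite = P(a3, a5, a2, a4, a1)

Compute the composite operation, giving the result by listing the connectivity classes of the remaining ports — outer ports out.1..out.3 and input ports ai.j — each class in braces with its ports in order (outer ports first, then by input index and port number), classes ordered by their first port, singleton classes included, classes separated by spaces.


{out.1} {out.2} {out.3} {a1.1} {a1.2} {a1.3} {a2.1, a5.2} {a2.2, a5.3} {a2.3} {a3.1} {a3.2} {a3.3} {a4.1, a4.2, a4.3} {a5.1}

Substituting into C glues patterns; closure does the rest.
A over (a5, a2) gives {out.1, out.2} {out.3, a2.1, a5.2} {a2.2, a5.3} {a2.3} {a5.1}, out.j being that stage's outer ports
B over (a4, a1) gives {out.1} {out.2} {out.3} {a1.1} {a1.2} {a1.3} {a4.1, a4.2, a4.3}, out.j being that stage's outer ports
C over (a3, a5, a2, a4, a1) gives {out.1} {out.2} {out.3} {a1.1} {a1.2} {a1.3} {a2.1, a5.2} {a2.2, a5.3} {a2.3} {a3.1} {a3.2} {a3.3} {a4.1, a4.2, a4.3} {a5.1}, out.j being that stage's outer ports


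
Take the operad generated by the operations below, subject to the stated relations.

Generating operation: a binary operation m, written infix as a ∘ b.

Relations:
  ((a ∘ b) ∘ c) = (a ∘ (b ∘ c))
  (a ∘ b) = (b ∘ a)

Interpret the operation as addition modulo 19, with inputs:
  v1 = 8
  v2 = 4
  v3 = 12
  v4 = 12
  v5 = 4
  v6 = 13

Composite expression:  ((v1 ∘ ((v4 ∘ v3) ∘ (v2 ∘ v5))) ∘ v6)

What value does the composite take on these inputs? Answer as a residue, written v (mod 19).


15 (mod 19)

(v4 ∘ v3) = 5
(v2 ∘ v5) = 8
((v4 ∘ v3) ∘ (v2 ∘ v5)) = 13
(v1 ∘ ((v4 ∘ v3) ∘ (v2 ∘ v5))) = 2
((v1 ∘ ((v4 ∘ v3) ∘ (v2 ∘ v5))) ∘ v6) = 15


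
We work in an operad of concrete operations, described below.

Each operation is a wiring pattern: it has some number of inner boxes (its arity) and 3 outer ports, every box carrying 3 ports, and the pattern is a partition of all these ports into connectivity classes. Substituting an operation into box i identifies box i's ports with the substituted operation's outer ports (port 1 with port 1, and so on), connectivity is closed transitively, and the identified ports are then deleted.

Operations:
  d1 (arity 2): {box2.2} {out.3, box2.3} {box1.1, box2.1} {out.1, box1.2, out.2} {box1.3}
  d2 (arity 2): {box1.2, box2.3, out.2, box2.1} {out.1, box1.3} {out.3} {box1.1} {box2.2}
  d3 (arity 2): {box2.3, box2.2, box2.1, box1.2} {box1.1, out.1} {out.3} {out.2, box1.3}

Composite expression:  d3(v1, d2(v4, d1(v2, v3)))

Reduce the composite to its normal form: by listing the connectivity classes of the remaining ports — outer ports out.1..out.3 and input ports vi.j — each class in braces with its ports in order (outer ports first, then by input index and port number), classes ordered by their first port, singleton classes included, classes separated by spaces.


{out.1, v1.1} {out.2, v1.3} {out.3} {v1.2, v2.2, v3.3, v4.2, v4.3} {v2.1, v3.1} {v2.3} {v3.2} {v4.1}

Treat the ports identified at d3 as solder joints: merge, then drop.
stage d1: inputs (v2, v3), connectivity {out.1, out.2, v2.2} {out.3, v3.3} {v2.1, v3.1} {v2.3} {v3.2}, out.j its boundary
stage d2: inputs (v4, v2, v3), connectivity {out.1, v4.3} {out.2, v2.2, v3.3, v4.2} {out.3} {v2.1, v3.1} {v2.3} {v3.2} {v4.1}, out.j its boundary
stage d3: inputs (v1, v4, v2, v3), connectivity {out.1, v1.1} {out.2, v1.3} {out.3} {v1.2, v2.2, v3.3, v4.2, v4.3} {v2.1, v3.1} {v2.3} {v3.2} {v4.1}, out.j its boundary


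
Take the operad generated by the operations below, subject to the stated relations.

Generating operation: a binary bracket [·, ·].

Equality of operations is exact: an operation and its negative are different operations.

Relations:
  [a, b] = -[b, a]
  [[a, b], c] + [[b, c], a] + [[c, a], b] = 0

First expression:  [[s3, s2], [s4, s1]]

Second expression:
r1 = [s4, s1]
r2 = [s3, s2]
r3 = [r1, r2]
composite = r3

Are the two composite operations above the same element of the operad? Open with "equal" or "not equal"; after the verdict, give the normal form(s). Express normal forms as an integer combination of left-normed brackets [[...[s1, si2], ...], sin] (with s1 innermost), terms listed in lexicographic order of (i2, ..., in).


not equal — first -[[[s1, s4], s2], s3] + [[[s1, s4], s3], s2], second [[[s1, s4], s2], s3] - [[[s1, s4], s3], s2]

In normal form, the first expression is -[[[s1, s4], s2], s3] + [[[s1, s4], s3], s2]
In normal form, the second expression is [[[s1, s4], s2], s3] - [[[s1, s4], s3], s2]
Distinct normal forms: not equal.


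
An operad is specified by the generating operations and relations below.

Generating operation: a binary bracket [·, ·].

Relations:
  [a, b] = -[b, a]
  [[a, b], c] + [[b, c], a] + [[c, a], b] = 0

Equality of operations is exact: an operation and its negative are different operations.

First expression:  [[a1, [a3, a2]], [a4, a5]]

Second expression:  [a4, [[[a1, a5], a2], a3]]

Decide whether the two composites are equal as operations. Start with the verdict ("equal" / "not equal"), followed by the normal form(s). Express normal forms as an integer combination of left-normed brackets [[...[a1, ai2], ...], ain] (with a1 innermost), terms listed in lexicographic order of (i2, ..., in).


In normal form, the first expression is -[[[[a1, a2], a3], a4], a5] + [[[[a1, a2], a3], a5], a4] + [[[[a1, a3], a2], a4], a5] - [[[[a1, a3], a2], a5], a4]
In normal form, the second expression is -[[[[a1, a5], a2], a3], a4]
They disagree, so not equal.

not equal; first: -[[[[a1, a2], a3], a4], a5] + [[[[a1, a2], a3], a5], a4] + [[[[a1, a3], a2], a4], a5] - [[[[a1, a3], a2], a5], a4]; second: -[[[[a1, a5], a2], a3], a4]


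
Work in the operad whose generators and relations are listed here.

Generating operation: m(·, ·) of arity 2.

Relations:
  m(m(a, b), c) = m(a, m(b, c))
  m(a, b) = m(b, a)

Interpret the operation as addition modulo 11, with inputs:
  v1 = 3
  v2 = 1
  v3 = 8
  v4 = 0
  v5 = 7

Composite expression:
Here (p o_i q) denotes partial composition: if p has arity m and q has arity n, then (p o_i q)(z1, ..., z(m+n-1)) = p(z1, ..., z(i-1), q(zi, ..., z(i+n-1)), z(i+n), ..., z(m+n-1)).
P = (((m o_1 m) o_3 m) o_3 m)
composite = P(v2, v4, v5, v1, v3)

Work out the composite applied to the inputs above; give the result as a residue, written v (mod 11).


m(v2, v4) = 1
m(v5, v1) = 10
m(m(v5, v1), v3) = 7
m(m(v2, v4), m(m(v5, v1), v3)) = 8

8 (mod 11)


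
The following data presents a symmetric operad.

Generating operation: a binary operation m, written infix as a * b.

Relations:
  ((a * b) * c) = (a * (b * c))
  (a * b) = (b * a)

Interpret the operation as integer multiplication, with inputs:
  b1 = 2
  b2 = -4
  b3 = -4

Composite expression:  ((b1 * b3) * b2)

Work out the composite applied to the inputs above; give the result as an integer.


32

(b1 * b3) = -8
((b1 * b3) * b2) = 32


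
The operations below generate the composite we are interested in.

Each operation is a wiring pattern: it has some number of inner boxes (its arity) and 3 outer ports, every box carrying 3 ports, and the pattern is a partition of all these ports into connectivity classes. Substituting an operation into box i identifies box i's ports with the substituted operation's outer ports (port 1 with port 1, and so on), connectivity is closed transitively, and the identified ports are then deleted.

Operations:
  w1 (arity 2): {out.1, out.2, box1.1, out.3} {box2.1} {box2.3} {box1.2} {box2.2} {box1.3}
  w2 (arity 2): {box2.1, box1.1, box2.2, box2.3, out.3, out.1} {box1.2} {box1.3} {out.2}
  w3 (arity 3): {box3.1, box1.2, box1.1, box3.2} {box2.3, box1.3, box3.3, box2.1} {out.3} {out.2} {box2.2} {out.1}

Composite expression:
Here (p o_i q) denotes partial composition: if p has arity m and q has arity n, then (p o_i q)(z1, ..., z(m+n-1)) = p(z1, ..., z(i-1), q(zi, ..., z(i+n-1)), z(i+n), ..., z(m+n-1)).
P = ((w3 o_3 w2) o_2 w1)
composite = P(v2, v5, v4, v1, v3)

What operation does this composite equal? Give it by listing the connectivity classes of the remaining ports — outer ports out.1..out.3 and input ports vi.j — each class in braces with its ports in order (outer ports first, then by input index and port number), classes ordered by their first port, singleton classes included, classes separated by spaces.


{out.1} {out.2} {out.3} {v1.1, v2.1, v2.2, v2.3, v3.1, v3.2, v3.3, v5.1} {v1.2} {v1.3} {v4.1} {v4.2} {v4.3} {v5.2} {v5.3}


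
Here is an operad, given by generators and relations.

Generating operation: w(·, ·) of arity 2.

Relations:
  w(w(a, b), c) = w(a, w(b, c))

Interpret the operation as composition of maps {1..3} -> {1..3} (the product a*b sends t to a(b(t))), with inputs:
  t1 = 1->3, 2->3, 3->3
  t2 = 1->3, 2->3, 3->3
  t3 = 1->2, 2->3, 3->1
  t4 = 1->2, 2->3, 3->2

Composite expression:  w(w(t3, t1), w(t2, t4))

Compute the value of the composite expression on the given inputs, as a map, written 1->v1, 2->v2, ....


1->1, 2->1, 3->1

w(t3, t1) = 1->1, 2->1, 3->1
w(t2, t4) = 1->3, 2->3, 3->3
w(w(t3, t1), w(t2, t4)) = 1->1, 2->1, 3->1


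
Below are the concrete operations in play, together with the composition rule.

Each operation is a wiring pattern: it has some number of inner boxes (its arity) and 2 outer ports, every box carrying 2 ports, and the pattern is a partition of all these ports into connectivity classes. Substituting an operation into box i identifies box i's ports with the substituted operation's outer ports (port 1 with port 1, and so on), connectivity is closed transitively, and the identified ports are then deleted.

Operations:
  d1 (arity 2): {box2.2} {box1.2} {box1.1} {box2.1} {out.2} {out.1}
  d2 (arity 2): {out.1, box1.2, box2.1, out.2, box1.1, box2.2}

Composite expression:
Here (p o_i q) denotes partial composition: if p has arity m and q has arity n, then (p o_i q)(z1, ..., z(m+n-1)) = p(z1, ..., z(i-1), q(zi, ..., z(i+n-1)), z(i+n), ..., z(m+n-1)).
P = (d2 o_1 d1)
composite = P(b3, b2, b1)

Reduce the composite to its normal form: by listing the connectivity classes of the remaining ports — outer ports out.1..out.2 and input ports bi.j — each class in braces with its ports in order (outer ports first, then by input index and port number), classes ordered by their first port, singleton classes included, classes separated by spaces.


Connectivity passes through glued d2-boundaries; trace each wire chain.
stage d1: inputs (b3, b2), connectivity {out.1} {out.2} {b2.1} {b2.2} {b3.1} {b3.2}, out.j its boundary
stage d2: inputs (b3, b2, b1), connectivity {out.1, out.2, b1.1, b1.2} {b2.1} {b2.2} {b3.1} {b3.2}, out.j its boundary

{out.1, out.2, b1.1, b1.2} {b2.1} {b2.2} {b3.1} {b3.2}


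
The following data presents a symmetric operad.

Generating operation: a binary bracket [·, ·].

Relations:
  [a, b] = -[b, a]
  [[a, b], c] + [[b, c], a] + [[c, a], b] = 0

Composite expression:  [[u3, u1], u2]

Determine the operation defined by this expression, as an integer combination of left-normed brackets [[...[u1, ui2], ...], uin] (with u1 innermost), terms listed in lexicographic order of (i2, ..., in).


A multilinear Lie element is pinned by u1-initial words (u1 innermost).
Composite bracket: [[u3, u1], u2]
Applying ab - ba throughout gives 4 signed words (2^2 = 4).
Coefficients come from the u1-initial words:
  sign of u1u3u2 is -1, so it contributes -[[u1, u3], u2]

-[[u1, u3], u2]


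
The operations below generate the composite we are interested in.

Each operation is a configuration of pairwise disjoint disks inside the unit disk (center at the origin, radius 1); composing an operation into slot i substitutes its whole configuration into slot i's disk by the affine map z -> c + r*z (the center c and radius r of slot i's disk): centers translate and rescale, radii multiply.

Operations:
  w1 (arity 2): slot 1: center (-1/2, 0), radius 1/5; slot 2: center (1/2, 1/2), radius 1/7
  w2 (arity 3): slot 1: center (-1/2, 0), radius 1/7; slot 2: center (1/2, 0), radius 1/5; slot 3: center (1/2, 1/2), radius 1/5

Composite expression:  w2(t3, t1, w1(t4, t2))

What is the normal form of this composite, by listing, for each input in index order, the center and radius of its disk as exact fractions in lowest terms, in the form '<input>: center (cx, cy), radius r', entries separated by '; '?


Follow each t-input down from w2: c' goes to c + r*c', radius to r*r'.
input t3: composing its 1 substitution step yields center (-1/2, 0), radius 1/7
input t1: composing its 1 substitution step yields center (1/2, 0), radius 1/5
input t4: composing its 2 substitution steps yields center (2/5, 1/2), radius 1/25
input t2: composing its 2 substitution steps yields center (3/5, 3/5), radius 1/35

t1: center (1/2, 0), radius 1/5; t2: center (3/5, 3/5), radius 1/35; t3: center (-1/2, 0), radius 1/7; t4: center (2/5, 1/2), radius 1/25


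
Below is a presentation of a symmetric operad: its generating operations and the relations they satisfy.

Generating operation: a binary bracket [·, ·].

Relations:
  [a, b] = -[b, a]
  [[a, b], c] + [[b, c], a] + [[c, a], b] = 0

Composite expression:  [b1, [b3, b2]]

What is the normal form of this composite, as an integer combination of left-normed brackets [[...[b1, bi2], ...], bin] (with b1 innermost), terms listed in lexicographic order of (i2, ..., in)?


-[[b1, b2], b3] + [[b1, b3], b2]

Left-normed coefficients sit on the b1-initial expansion words.
Composite bracket: [b1, [b3, b2]]
Each bracket splits as ab - ba, giving 4 signed words (2^2 = 4).
Coefficients come from the b1-initial words:
  b1b2b3 appears with sign -1, giving the term -[[b1, b2], b3]
  b1b3b2 appears with sign +1, giving the term +[[b1, b3], b2]


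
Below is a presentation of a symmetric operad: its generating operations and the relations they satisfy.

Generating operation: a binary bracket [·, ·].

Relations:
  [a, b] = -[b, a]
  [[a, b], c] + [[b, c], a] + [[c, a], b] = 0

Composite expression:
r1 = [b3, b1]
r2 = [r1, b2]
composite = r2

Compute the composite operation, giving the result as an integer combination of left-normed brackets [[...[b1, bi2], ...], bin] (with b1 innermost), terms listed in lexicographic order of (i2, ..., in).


-[[b1, b3], b2]

A multilinear Lie element is pinned by b1-initial words (b1 innermost).
Composite bracket: [[b3, b1], b2]
Under [a, b] = ab - ba we get 4 signed associative words (2^2 = 4).
The b1-initial words carry the normal form:
  b1b3b2 appears with sign -1, giving the term -[[b1, b3], b2]


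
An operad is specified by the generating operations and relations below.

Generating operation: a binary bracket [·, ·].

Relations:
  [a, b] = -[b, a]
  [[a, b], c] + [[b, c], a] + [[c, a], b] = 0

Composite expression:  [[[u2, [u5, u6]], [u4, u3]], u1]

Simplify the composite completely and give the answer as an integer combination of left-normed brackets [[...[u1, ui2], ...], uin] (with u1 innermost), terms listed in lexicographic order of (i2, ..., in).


[[[[[u1, u2], u5], u6], u3], u4] - [[[[[u1, u2], u5], u6], u4], u3] - [[[[[u1, u2], u6], u5], u3], u4] + [[[[[u1, u2], u6], u5], u4], u3] - [[[[[u1, u3], u4], u2], u5], u6] + [[[[[u1, u3], u4], u2], u6], u5] + [[[[[u1, u3], u4], u5], u6], u2] - [[[[[u1, u3], u4], u6], u5], u2] + [[[[[u1, u4], u3], u2], u5], u6] - [[[[[u1, u4], u3], u2], u6], u5] - [[[[[u1, u4], u3], u5], u6], u2] + [[[[[u1, u4], u3], u6], u5], u2] - [[[[[u1, u5], u6], u2], u3], u4] + [[[[[u1, u5], u6], u2], u4], u3] + [[[[[u1, u6], u5], u2], u3], u4] - [[[[[u1, u6], u5], u2], u4], u3]


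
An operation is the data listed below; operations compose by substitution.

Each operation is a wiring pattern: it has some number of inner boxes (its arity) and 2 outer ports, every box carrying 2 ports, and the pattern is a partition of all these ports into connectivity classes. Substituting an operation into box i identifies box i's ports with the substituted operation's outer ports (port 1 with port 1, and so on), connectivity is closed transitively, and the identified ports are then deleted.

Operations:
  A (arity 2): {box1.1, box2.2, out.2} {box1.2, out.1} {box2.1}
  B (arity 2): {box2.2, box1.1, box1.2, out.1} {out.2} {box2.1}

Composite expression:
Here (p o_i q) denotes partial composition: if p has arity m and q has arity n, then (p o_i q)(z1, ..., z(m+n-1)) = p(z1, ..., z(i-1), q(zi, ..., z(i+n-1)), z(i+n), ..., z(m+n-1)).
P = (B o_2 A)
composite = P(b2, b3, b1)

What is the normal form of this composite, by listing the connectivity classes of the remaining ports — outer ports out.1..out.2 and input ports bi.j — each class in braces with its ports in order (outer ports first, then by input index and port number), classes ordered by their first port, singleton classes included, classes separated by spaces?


{out.1, b1.2, b2.1, b2.2, b3.1} {out.2} {b1.1} {b3.2}

Connectivity passes through glued B-boundaries; trace each wire chain.
stage A: inputs (b3, b1), connectivity {out.1, b3.2} {out.2, b1.2, b3.1} {b1.1}, out.j its boundary
stage B: inputs (b2, b3, b1), connectivity {out.1, b1.2, b2.1, b2.2, b3.1} {out.2} {b1.1} {b3.2}, out.j its boundary


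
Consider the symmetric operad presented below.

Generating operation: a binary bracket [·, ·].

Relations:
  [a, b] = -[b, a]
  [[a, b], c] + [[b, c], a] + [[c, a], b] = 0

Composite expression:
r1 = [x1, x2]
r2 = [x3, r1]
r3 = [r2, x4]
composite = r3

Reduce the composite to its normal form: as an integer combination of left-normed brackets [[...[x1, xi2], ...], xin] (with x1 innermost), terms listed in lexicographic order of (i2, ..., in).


-[[[x1, x2], x3], x4]

Left-normed coefficients sit on the x1-initial expansion words.
Composite bracket: [[x3, [x1, x2]], x4]
Under [a, b] = ab - ba we get 8 signed associative words (2^3 = 8).
Keep just the words that open with x1:
  x1x2x3x4 (sign -1) contributes -[[[x1, x2], x3], x4]


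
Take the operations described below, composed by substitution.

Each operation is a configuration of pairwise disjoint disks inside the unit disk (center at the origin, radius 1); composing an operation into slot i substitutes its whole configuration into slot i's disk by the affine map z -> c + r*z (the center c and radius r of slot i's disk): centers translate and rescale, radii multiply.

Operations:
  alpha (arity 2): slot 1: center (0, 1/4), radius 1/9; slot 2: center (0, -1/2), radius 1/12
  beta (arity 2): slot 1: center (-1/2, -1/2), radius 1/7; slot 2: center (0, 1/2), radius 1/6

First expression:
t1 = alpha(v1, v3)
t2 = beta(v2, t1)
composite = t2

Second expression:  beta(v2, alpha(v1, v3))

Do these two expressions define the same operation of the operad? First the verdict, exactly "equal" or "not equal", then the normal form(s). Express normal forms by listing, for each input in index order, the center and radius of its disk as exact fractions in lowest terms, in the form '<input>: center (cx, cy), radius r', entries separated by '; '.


The first expression, normalized: v1: center (0, 13/24), radius 1/54; v2: center (-1/2, -1/2), radius 1/7; v3: center (0, 5/12), radius 1/72
The second expression, normalized: v1: center (0, 13/24), radius 1/54; v2: center (-1/2, -1/2), radius 1/7; v3: center (0, 5/12), radius 1/72
One common form — equal.

equal — both sides give v1: center (0, 13/24), radius 1/54; v2: center (-1/2, -1/2), radius 1/7; v3: center (0, 5/12), radius 1/72


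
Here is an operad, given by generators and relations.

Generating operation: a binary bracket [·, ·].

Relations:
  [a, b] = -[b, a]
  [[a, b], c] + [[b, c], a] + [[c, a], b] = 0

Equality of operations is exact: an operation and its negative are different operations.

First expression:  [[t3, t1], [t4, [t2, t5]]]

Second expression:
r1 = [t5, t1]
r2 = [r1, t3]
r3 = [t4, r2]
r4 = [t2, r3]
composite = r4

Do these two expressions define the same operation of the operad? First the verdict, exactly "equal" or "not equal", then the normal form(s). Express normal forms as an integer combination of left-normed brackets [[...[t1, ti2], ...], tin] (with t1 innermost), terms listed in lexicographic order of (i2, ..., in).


Normal form of the first expression: [[[[t1, t3], t2], t5], t4] - [[[[t1, t3], t4], t2], t5] + [[[[t1, t3], t4], t5], t2] - [[[[t1, t3], t5], t2], t4]
Normal form of the second expression: -[[[[t1, t5], t3], t4], t2]
Distinct normal forms: not equal.

not equal — first [[[[t1, t3], t2], t5], t4] - [[[[t1, t3], t4], t2], t5] + [[[[t1, t3], t4], t5], t2] - [[[[t1, t3], t5], t2], t4], second -[[[[t1, t5], t3], t4], t2]


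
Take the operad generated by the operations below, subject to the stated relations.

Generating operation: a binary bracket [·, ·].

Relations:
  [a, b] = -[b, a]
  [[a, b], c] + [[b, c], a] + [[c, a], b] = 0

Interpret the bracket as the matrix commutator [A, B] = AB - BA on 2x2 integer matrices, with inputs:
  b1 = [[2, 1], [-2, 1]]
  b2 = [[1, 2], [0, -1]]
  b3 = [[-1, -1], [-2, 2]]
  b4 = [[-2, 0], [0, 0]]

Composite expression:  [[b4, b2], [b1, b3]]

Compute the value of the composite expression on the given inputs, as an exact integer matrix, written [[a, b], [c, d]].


[[-32, -32], [0, 32]]

[b4, b2] = [[0, -4], [0, 0]]
[b1, b3] = [[-4, 2], [8, 4]]
[[b4, b2], [b1, b3]] = [[-32, -32], [0, 32]]


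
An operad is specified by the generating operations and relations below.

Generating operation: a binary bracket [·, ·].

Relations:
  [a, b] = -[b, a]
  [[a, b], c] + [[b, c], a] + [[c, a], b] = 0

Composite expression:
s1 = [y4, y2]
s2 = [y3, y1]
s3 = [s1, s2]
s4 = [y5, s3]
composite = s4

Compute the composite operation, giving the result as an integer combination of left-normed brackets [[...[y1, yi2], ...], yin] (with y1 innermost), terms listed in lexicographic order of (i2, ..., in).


Antisymmetry and Jacobi reduce to y1-anchored left-normed brackets.
Composite bracket: [y5, [[y4, y2], [y3, y1]]]
Each bracket splits as ab - ba, giving 16 signed words (2^4 = 16).
Coefficients come from the y1-initial words:
  y1y3y2y4y5 appears with sign +1, giving the term +[[[[y1, y3], y2], y4], y5]
  y1y3y4y2y5 appears with sign -1, giving the term -[[[[y1, y3], y4], y2], y5]

[[[[y1, y3], y2], y4], y5] - [[[[y1, y3], y4], y2], y5]


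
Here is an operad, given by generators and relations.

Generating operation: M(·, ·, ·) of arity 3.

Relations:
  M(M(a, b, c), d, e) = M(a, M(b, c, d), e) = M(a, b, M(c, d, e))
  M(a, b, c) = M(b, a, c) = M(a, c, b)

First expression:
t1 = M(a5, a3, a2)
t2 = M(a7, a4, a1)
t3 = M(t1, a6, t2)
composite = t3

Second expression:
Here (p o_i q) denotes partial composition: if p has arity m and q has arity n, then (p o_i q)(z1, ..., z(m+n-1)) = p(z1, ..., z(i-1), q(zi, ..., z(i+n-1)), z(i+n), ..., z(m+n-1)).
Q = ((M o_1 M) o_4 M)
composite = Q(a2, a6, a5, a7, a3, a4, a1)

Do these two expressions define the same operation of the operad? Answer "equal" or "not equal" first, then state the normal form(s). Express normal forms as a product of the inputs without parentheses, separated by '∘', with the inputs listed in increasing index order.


equal: each reduces to a1 ∘ a2 ∘ a3 ∘ a4 ∘ a5 ∘ a6 ∘ a7


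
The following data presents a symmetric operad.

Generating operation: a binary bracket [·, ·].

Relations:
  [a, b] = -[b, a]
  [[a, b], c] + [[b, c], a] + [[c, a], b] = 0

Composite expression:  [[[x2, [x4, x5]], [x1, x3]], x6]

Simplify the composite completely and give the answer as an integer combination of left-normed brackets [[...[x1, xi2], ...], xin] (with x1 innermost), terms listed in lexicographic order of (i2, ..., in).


-[[[[[x1, x3], x2], x4], x5], x6] + [[[[[x1, x3], x2], x5], x4], x6] + [[[[[x1, x3], x4], x5], x2], x6] - [[[[[x1, x3], x5], x4], x2], x6]

Expand each bracket as ab - ba; the x1-initial words give the coefficients.
Composite bracket: [[[x2, [x4, x5]], [x1, x3]], x6]
Each bracket splits as ab - ba, giving 32 signed words (2^5 = 32).
The x1-initial words carry the normal form:
  the word x1x3x2x4x5x6 carries sign -1 and contributes -[[[[[x1, x3], x2], x4], x5], x6]
  the word x1x3x2x5x4x6 carries sign +1 and contributes +[[[[[x1, x3], x2], x5], x4], x6]
  the word x1x3x4x5x2x6 carries sign +1 and contributes +[[[[[x1, x3], x4], x5], x2], x6]
  the word x1x3x5x4x2x6 carries sign -1 and contributes -[[[[[x1, x3], x5], x4], x2], x6]
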